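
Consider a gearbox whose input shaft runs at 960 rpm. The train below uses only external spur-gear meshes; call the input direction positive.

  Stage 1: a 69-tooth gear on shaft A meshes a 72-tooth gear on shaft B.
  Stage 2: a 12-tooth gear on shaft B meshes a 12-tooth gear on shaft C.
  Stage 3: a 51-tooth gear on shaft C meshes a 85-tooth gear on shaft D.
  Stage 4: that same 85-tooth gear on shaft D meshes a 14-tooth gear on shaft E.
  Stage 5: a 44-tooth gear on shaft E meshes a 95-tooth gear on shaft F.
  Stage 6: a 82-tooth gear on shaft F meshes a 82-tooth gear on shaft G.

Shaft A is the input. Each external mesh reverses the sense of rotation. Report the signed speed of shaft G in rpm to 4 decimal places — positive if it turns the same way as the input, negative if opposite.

Stage 1 [69T→72T]: ω = 960.0000×69/72 = 920.0000 rpm, dir flips to −; running = −920.0000
Stage 2 [12T→12T]: ω = 920.0000×12/12 = 920.0000 rpm, dir flips to +; running = +920.0000
Stage 3 [51T→85T]: ω = 920.0000×51/85 = 552.0000 rpm, dir flips to −; running = −552.0000
Stage 4 [85T→14T]: ω = 552.0000×85/14 = 3351.4286 rpm, dir flips to +; running = +3351.4286
Stage 5 [44T→95T]: ω = 3351.4286×44/95 = 1552.2406 rpm, dir flips to −; running = −1552.2406
Stage 6 [82T→82T]: ω = 1552.2406×82/82 = 1552.2406 rpm, dir flips to +; running = +1552.2406

+1552.2406 rpm (same as input, |ω| = 1552.2406 rpm)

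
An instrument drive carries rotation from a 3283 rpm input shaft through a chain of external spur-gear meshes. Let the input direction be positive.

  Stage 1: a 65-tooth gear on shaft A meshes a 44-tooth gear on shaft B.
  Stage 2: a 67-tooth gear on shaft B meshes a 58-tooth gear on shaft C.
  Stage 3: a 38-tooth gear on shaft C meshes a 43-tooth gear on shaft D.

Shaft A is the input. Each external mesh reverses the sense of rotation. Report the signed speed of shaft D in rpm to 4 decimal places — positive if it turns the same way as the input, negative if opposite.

Stage 1 [65T→44T]: ω = 3283.0000×65/44 = 4849.8864 rpm, dir flips to −; running = −4849.8864
Stage 2 [67T→58T]: ω = 4849.8864×67/58 = 5602.4549 rpm, dir flips to +; running = +5602.4549
Stage 3 [38T→43T]: ω = 5602.4549×38/43 = 4951.0067 rpm, dir flips to −; running = −4951.0067

-4951.0067 rpm (opposite to input, |ω| = 4951.0067 rpm)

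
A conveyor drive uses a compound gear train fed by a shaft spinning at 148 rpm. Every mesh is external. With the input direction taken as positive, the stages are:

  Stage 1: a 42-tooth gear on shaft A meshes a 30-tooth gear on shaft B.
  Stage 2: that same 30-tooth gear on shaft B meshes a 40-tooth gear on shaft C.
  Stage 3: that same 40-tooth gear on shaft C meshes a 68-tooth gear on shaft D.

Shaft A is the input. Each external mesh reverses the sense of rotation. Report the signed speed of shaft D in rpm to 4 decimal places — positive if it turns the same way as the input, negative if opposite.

-91.4118 rpm (opposite to input, |ω| = 91.4118 rpm)

Stage 1 [42T→30T]: ω = 148.0000×42/30 = 207.2000 rpm, dir flips to −; running = −207.2000
Stage 2 [30T→40T]: ω = 207.2000×30/40 = 155.4000 rpm, dir flips to +; running = +155.4000
Stage 3 [40T→68T]: ω = 155.4000×40/68 = 91.4118 rpm, dir flips to −; running = −91.4118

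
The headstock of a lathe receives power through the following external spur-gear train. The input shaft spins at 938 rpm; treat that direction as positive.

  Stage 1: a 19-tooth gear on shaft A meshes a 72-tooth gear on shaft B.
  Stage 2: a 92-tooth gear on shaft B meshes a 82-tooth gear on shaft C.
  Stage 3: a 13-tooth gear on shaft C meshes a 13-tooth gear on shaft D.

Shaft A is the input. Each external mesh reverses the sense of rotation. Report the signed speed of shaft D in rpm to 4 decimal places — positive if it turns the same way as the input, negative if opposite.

-277.7141 rpm (opposite to input, |ω| = 277.7141 rpm)

Stage 1 [19T→72T]: ω = 938.0000×19/72 = 247.5278 rpm, dir flips to −; running = −247.5278
Stage 2 [92T→82T]: ω = 247.5278×92/82 = 277.7141 rpm, dir flips to +; running = +277.7141
Stage 3 [13T→13T]: ω = 277.7141×13/13 = 277.7141 rpm, dir flips to −; running = −277.7141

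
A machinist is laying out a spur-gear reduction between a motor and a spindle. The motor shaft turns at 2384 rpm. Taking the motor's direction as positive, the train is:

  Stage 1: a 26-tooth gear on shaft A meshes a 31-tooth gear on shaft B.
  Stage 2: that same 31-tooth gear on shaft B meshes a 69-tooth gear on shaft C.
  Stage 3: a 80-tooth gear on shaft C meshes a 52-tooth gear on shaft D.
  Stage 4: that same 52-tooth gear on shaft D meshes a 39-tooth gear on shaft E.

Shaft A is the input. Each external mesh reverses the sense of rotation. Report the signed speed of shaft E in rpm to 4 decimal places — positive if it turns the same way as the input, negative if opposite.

Stage 1 [26T→31T]: ω = 2384.0000×26/31 = 1999.4839 rpm, dir flips to −; running = −1999.4839
Stage 2 [31T→69T]: ω = 1999.4839×31/69 = 898.3188 rpm, dir flips to +; running = +898.3188
Stage 3 [80T→52T]: ω = 898.3188×80/52 = 1382.0290 rpm, dir flips to −; running = −1382.0290
Stage 4 [52T→39T]: ω = 1382.0290×52/39 = 1842.7053 rpm, dir flips to +; running = +1842.7053

+1842.7053 rpm (same as input, |ω| = 1842.7053 rpm)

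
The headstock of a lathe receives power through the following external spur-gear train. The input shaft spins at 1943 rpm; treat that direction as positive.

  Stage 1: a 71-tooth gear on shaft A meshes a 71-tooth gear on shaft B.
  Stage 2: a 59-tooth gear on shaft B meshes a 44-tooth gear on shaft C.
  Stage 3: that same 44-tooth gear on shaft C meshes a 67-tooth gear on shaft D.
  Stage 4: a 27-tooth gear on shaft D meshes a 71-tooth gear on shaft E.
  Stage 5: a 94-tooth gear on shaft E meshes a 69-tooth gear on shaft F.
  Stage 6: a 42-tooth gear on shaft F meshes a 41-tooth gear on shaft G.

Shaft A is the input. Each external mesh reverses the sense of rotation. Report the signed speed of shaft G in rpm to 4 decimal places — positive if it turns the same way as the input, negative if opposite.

+908.0288 rpm (same as input, |ω| = 908.0288 rpm)

Stage 1 [71T→71T]: ω = 1943.0000×71/71 = 1943.0000 rpm, dir flips to −; running = −1943.0000
Stage 2 [59T→44T]: ω = 1943.0000×59/44 = 2605.3864 rpm, dir flips to +; running = +2605.3864
Stage 3 [44T→67T]: ω = 2605.3864×44/67 = 1711.0000 rpm, dir flips to −; running = −1711.0000
Stage 4 [27T→71T]: ω = 1711.0000×27/71 = 650.6620 rpm, dir flips to +; running = +650.6620
Stage 5 [94T→69T]: ω = 650.6620×94/69 = 886.4091 rpm, dir flips to −; running = −886.4091
Stage 6 [42T→41T]: ω = 886.4091×42/41 = 908.0288 rpm, dir flips to +; running = +908.0288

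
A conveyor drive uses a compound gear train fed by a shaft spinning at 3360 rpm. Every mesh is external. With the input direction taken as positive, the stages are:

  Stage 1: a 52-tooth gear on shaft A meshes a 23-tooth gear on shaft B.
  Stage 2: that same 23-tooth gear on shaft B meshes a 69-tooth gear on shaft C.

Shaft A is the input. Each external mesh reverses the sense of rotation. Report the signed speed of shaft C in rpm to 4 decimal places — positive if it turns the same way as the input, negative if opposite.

+2532.1739 rpm (same as input, |ω| = 2532.1739 rpm)

Stage 1 [52T→23T]: ω = 3360.0000×52/23 = 7596.5217 rpm, dir flips to −; running = −7596.5217
Stage 2 [23T→69T]: ω = 7596.5217×23/69 = 2532.1739 rpm, dir flips to +; running = +2532.1739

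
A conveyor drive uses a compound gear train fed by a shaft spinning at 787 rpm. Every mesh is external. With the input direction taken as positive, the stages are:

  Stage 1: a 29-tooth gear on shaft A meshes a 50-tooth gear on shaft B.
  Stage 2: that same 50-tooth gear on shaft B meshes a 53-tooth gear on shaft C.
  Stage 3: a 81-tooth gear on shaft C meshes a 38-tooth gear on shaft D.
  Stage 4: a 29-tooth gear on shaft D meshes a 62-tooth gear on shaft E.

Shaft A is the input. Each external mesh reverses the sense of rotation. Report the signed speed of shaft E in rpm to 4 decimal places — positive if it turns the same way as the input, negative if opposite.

Stage 1 [29T→50T]: ω = 787.0000×29/50 = 456.4600 rpm, dir flips to −; running = −456.4600
Stage 2 [50T→53T]: ω = 456.4600×50/53 = 430.6226 rpm, dir flips to +; running = +430.6226
Stage 3 [81T→38T]: ω = 430.6226×81/38 = 917.9062 rpm, dir flips to −; running = −917.9062
Stage 4 [29T→62T]: ω = 917.9062×29/62 = 429.3432 rpm, dir flips to +; running = +429.3432

+429.3432 rpm (same as input, |ω| = 429.3432 rpm)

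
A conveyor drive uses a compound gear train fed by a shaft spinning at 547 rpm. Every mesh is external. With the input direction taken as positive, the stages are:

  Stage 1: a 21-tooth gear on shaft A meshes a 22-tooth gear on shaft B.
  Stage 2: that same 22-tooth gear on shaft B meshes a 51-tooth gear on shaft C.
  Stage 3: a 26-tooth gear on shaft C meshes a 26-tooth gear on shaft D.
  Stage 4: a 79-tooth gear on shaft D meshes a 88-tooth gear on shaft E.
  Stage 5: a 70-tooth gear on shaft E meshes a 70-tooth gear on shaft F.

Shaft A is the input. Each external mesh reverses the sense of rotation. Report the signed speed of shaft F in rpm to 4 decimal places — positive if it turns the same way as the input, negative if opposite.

-202.1999 rpm (opposite to input, |ω| = 202.1999 rpm)

Stage 1 [21T→22T]: ω = 547.0000×21/22 = 522.1364 rpm, dir flips to −; running = −522.1364
Stage 2 [22T→51T]: ω = 522.1364×22/51 = 225.2353 rpm, dir flips to +; running = +225.2353
Stage 3 [26T→26T]: ω = 225.2353×26/26 = 225.2353 rpm, dir flips to −; running = −225.2353
Stage 4 [79T→88T]: ω = 225.2353×79/88 = 202.1999 rpm, dir flips to +; running = +202.1999
Stage 5 [70T→70T]: ω = 202.1999×70/70 = 202.1999 rpm, dir flips to −; running = −202.1999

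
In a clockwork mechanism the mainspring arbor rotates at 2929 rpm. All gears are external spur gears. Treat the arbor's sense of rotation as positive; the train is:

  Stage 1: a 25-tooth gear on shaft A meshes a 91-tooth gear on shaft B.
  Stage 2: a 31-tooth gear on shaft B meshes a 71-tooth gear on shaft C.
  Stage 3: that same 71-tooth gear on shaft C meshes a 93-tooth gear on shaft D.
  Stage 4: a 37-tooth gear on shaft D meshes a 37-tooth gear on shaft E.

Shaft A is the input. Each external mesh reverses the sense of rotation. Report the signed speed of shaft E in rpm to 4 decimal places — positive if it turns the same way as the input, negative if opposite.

Stage 1 [25T→91T]: ω = 2929.0000×25/91 = 804.6703 rpm, dir flips to −; running = −804.6703
Stage 2 [31T→71T]: ω = 804.6703×31/71 = 351.3349 rpm, dir flips to +; running = +351.3349
Stage 3 [71T→93T]: ω = 351.3349×71/93 = 268.2234 rpm, dir flips to −; running = −268.2234
Stage 4 [37T→37T]: ω = 268.2234×37/37 = 268.2234 rpm, dir flips to +; running = +268.2234

+268.2234 rpm (same as input, |ω| = 268.2234 rpm)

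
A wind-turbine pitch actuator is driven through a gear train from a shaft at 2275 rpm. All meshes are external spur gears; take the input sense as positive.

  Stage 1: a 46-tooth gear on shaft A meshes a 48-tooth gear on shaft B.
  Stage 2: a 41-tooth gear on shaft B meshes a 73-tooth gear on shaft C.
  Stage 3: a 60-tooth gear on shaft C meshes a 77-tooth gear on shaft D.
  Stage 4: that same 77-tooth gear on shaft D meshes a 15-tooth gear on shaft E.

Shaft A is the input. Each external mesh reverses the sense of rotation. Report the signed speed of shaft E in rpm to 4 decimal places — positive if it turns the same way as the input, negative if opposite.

+4898.0023 rpm (same as input, |ω| = 4898.0023 rpm)

Stage 1 [46T→48T]: ω = 2275.0000×46/48 = 2180.2083 rpm, dir flips to −; running = −2180.2083
Stage 2 [41T→73T]: ω = 2180.2083×41/73 = 1224.5006 rpm, dir flips to +; running = +1224.5006
Stage 3 [60T→77T]: ω = 1224.5006×60/77 = 954.1563 rpm, dir flips to −; running = −954.1563
Stage 4 [77T→15T]: ω = 954.1563×77/15 = 4898.0023 rpm, dir flips to +; running = +4898.0023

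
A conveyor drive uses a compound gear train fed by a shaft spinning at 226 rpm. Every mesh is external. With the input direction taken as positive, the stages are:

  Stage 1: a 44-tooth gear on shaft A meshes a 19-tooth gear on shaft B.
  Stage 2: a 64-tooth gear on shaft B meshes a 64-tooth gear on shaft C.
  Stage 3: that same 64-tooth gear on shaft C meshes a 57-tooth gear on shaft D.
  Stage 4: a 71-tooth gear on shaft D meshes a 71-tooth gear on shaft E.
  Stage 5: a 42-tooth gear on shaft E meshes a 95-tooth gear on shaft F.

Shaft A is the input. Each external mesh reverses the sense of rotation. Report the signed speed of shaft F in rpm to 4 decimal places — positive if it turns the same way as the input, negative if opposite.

Stage 1 [44T→19T]: ω = 226.0000×44/19 = 523.3684 rpm, dir flips to −; running = −523.3684
Stage 2 [64T→64T]: ω = 523.3684×64/64 = 523.3684 rpm, dir flips to +; running = +523.3684
Stage 3 [64T→57T]: ω = 523.3684×64/57 = 587.6417 rpm, dir flips to −; running = −587.6417
Stage 4 [71T→71T]: ω = 587.6417×71/71 = 587.6417 rpm, dir flips to +; running = +587.6417
Stage 5 [42T→95T]: ω = 587.6417×42/95 = 259.7995 rpm, dir flips to −; running = −259.7995

-259.7995 rpm (opposite to input, |ω| = 259.7995 rpm)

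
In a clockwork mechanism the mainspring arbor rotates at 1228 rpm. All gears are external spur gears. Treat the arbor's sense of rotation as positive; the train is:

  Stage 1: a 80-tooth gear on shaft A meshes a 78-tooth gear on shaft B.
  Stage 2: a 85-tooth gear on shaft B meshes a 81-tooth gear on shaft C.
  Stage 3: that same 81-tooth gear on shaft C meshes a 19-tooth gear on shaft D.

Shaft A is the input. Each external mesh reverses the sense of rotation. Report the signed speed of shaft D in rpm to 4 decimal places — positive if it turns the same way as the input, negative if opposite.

-5634.5479 rpm (opposite to input, |ω| = 5634.5479 rpm)

Stage 1 [80T→78T]: ω = 1228.0000×80/78 = 1259.4872 rpm, dir flips to −; running = −1259.4872
Stage 2 [85T→81T]: ω = 1259.4872×85/81 = 1321.6841 rpm, dir flips to +; running = +1321.6841
Stage 3 [81T→19T]: ω = 1321.6841×81/19 = 5634.5479 rpm, dir flips to −; running = −5634.5479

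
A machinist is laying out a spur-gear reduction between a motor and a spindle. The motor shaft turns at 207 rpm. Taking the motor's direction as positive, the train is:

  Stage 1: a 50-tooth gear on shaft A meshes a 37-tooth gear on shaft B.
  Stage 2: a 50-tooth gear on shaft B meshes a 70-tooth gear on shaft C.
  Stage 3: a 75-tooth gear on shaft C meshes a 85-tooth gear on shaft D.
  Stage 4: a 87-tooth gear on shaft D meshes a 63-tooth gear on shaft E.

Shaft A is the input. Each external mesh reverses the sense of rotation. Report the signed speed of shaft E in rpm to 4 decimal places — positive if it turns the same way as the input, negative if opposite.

Stage 1 [50T→37T]: ω = 207.0000×50/37 = 279.7297 rpm, dir flips to −; running = −279.7297
Stage 2 [50T→70T]: ω = 279.7297×50/70 = 199.8069 rpm, dir flips to +; running = +199.8069
Stage 3 [75T→85T]: ω = 199.8069×75/85 = 176.3002 rpm, dir flips to −; running = −176.3002
Stage 4 [87T→63T]: ω = 176.3002×87/63 = 243.4622 rpm, dir flips to +; running = +243.4622

+243.4622 rpm (same as input, |ω| = 243.4622 rpm)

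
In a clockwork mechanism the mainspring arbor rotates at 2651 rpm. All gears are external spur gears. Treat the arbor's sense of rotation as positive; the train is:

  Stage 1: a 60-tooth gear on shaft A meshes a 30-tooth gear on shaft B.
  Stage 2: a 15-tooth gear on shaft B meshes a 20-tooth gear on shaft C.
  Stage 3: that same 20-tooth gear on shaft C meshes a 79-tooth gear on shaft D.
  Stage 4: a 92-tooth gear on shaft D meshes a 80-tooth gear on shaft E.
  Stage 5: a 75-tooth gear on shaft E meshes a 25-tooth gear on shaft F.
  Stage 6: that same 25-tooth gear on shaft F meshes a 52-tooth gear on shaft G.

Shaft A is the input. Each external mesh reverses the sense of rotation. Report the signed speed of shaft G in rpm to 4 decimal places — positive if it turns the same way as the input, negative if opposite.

Stage 1 [60T→30T]: ω = 2651.0000×60/30 = 5302.0000 rpm, dir flips to −; running = −5302.0000
Stage 2 [15T→20T]: ω = 5302.0000×15/20 = 3976.5000 rpm, dir flips to +; running = +3976.5000
Stage 3 [20T→79T]: ω = 3976.5000×20/79 = 1006.7089 rpm, dir flips to −; running = −1006.7089
Stage 4 [92T→80T]: ω = 1006.7089×92/80 = 1157.7152 rpm, dir flips to +; running = +1157.7152
Stage 5 [75T→25T]: ω = 1157.7152×75/25 = 3473.1456 rpm, dir flips to −; running = −3473.1456
Stage 6 [25T→52T]: ω = 3473.1456×25/52 = 1669.7815 rpm, dir flips to +; running = +1669.7815

+1669.7815 rpm (same as input, |ω| = 1669.7815 rpm)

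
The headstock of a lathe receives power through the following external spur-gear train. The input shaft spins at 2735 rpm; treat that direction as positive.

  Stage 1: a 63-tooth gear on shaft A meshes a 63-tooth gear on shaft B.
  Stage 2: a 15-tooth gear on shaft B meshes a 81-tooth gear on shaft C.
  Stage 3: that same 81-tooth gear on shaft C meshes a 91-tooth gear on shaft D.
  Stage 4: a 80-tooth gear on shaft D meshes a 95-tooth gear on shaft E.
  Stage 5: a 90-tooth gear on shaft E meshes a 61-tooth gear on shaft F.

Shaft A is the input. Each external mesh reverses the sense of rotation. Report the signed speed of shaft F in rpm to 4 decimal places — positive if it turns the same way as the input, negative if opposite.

Stage 1 [63T→63T]: ω = 2735.0000×63/63 = 2735.0000 rpm, dir flips to −; running = −2735.0000
Stage 2 [15T→81T]: ω = 2735.0000×15/81 = 506.4815 rpm, dir flips to +; running = +506.4815
Stage 3 [81T→91T]: ω = 506.4815×81/91 = 450.8242 rpm, dir flips to −; running = −450.8242
Stage 4 [80T→95T]: ω = 450.8242×80/95 = 379.6414 rpm, dir flips to +; running = +379.6414
Stage 5 [90T→61T]: ω = 379.6414×90/61 = 560.1267 rpm, dir flips to −; running = −560.1267

-560.1267 rpm (opposite to input, |ω| = 560.1267 rpm)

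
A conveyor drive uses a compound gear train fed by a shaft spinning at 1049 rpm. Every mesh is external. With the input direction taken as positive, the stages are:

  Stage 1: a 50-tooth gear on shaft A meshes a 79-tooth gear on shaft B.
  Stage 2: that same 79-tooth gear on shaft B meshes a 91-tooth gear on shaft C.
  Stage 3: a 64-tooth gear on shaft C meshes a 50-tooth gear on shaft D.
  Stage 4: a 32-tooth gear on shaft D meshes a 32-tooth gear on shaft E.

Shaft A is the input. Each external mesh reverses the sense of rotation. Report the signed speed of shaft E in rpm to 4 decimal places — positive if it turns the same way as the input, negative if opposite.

Stage 1 [50T→79T]: ω = 1049.0000×50/79 = 663.9241 rpm, dir flips to −; running = −663.9241
Stage 2 [79T→91T]: ω = 663.9241×79/91 = 576.3736 rpm, dir flips to +; running = +576.3736
Stage 3 [64T→50T]: ω = 576.3736×64/50 = 737.7582 rpm, dir flips to −; running = −737.7582
Stage 4 [32T→32T]: ω = 737.7582×32/32 = 737.7582 rpm, dir flips to +; running = +737.7582

+737.7582 rpm (same as input, |ω| = 737.7582 rpm)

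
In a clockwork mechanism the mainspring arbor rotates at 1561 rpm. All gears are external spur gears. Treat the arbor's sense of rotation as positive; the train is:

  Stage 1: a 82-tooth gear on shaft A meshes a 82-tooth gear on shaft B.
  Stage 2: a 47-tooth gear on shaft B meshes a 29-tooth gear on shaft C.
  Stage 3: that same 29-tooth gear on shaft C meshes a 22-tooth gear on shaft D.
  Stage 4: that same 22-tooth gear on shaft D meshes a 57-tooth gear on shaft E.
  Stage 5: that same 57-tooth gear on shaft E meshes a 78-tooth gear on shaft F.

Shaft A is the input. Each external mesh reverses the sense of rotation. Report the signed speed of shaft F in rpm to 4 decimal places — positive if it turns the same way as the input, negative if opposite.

Stage 1 [82T→82T]: ω = 1561.0000×82/82 = 1561.0000 rpm, dir flips to −; running = −1561.0000
Stage 2 [47T→29T]: ω = 1561.0000×47/29 = 2529.8966 rpm, dir flips to +; running = +2529.8966
Stage 3 [29T→22T]: ω = 2529.8966×29/22 = 3334.8636 rpm, dir flips to −; running = −3334.8636
Stage 4 [22T→57T]: ω = 3334.8636×22/57 = 1287.1404 rpm, dir flips to +; running = +1287.1404
Stage 5 [57T→78T]: ω = 1287.1404×57/78 = 940.6026 rpm, dir flips to −; running = −940.6026

-940.6026 rpm (opposite to input, |ω| = 940.6026 rpm)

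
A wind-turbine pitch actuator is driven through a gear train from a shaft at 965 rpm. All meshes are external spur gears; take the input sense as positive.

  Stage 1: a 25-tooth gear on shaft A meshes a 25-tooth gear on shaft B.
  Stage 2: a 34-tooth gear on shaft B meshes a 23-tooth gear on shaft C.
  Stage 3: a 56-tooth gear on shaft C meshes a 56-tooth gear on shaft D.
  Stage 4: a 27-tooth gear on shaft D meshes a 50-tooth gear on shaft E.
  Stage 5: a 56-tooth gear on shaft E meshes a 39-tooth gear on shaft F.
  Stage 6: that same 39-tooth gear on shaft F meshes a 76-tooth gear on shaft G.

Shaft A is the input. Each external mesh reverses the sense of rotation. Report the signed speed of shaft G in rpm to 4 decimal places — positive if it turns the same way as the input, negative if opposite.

Stage 1 [25T→25T]: ω = 965.0000×25/25 = 965.0000 rpm, dir flips to −; running = −965.0000
Stage 2 [34T→23T]: ω = 965.0000×34/23 = 1426.5217 rpm, dir flips to +; running = +1426.5217
Stage 3 [56T→56T]: ω = 1426.5217×56/56 = 1426.5217 rpm, dir flips to −; running = −1426.5217
Stage 4 [27T→50T]: ω = 1426.5217×27/50 = 770.3217 rpm, dir flips to +; running = +770.3217
Stage 5 [56T→39T]: ω = 770.3217×56/39 = 1106.1030 rpm, dir flips to −; running = −1106.1030
Stage 6 [39T→76T]: ω = 1106.1030×39/76 = 567.6055 rpm, dir flips to +; running = +567.6055

+567.6055 rpm (same as input, |ω| = 567.6055 rpm)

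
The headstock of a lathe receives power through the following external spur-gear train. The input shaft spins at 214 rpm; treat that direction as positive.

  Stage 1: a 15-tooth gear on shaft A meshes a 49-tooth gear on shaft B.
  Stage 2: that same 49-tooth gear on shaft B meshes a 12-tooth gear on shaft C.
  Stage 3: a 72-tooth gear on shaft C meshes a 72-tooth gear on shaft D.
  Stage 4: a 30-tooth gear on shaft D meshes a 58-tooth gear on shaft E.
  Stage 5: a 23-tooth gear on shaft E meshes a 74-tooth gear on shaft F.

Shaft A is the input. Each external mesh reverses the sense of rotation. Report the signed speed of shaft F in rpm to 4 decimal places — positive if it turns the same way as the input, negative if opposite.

-43.0044 rpm (opposite to input, |ω| = 43.0044 rpm)

Stage 1 [15T→49T]: ω = 214.0000×15/49 = 65.5102 rpm, dir flips to −; running = −65.5102
Stage 2 [49T→12T]: ω = 65.5102×49/12 = 267.5000 rpm, dir flips to +; running = +267.5000
Stage 3 [72T→72T]: ω = 267.5000×72/72 = 267.5000 rpm, dir flips to −; running = −267.5000
Stage 4 [30T→58T]: ω = 267.5000×30/58 = 138.3621 rpm, dir flips to +; running = +138.3621
Stage 5 [23T→74T]: ω = 138.3621×23/74 = 43.0044 rpm, dir flips to −; running = −43.0044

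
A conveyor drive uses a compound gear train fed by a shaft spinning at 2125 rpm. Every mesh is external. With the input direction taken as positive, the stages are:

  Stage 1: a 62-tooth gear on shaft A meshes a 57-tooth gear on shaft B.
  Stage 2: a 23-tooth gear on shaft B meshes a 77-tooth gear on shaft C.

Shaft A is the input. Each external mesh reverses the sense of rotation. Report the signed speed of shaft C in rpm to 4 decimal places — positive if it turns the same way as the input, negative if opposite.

+690.4192 rpm (same as input, |ω| = 690.4192 rpm)

Stage 1 [62T→57T]: ω = 2125.0000×62/57 = 2311.4035 rpm, dir flips to −; running = −2311.4035
Stage 2 [23T→77T]: ω = 2311.4035×23/77 = 690.4192 rpm, dir flips to +; running = +690.4192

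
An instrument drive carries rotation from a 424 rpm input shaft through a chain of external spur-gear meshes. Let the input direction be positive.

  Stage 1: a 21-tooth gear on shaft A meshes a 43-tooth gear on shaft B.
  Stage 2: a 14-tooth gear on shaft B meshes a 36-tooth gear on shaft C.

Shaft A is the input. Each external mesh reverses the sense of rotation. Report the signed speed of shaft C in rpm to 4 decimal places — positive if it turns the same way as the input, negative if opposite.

+80.5271 rpm (same as input, |ω| = 80.5271 rpm)

Stage 1 [21T→43T]: ω = 424.0000×21/43 = 207.0698 rpm, dir flips to −; running = −207.0698
Stage 2 [14T→36T]: ω = 207.0698×14/36 = 80.5271 rpm, dir flips to +; running = +80.5271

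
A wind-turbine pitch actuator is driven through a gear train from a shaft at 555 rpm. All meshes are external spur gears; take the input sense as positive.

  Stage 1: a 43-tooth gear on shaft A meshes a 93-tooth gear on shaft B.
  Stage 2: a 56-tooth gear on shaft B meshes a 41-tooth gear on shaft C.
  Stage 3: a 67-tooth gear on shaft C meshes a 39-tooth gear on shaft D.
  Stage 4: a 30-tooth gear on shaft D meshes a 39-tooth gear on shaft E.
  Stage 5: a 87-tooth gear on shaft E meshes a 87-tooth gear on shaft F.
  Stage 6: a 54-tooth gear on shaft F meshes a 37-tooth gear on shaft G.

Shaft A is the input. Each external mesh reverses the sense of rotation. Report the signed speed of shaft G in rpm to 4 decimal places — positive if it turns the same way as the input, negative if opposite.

Stage 1 [43T→93T]: ω = 555.0000×43/93 = 256.6129 rpm, dir flips to −; running = −256.6129
Stage 2 [56T→41T]: ω = 256.6129×56/41 = 350.4957 rpm, dir flips to +; running = +350.4957
Stage 3 [67T→39T]: ω = 350.4957×67/39 = 602.1336 rpm, dir flips to −; running = −602.1336
Stage 4 [30T→39T]: ω = 602.1336×30/39 = 463.1797 rpm, dir flips to +; running = +463.1797
Stage 5 [87T→87T]: ω = 463.1797×87/87 = 463.1797 rpm, dir flips to −; running = −463.1797
Stage 6 [54T→37T]: ω = 463.1797×54/37 = 675.9920 rpm, dir flips to +; running = +675.9920

+675.9920 rpm (same as input, |ω| = 675.9920 rpm)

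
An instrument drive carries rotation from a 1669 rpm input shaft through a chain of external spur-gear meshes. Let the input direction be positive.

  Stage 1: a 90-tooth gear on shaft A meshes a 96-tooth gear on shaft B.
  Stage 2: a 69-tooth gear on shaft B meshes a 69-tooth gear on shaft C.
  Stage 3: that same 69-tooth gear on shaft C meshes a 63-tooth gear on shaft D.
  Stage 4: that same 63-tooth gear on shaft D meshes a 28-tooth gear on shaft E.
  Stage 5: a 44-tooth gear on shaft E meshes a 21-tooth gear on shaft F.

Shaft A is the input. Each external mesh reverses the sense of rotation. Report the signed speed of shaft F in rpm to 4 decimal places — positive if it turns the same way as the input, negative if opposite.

Stage 1 [90T→96T]: ω = 1669.0000×90/96 = 1564.6875 rpm, dir flips to −; running = −1564.6875
Stage 2 [69T→69T]: ω = 1564.6875×69/69 = 1564.6875 rpm, dir flips to +; running = +1564.6875
Stage 3 [69T→63T]: ω = 1564.6875×69/63 = 1713.7054 rpm, dir flips to −; running = −1713.7054
Stage 4 [63T→28T]: ω = 1713.7054×63/28 = 3855.8371 rpm, dir flips to +; running = +3855.8371
Stage 5 [44T→21T]: ω = 3855.8371×44/21 = 8078.8967 rpm, dir flips to −; running = −8078.8967

-8078.8967 rpm (opposite to input, |ω| = 8078.8967 rpm)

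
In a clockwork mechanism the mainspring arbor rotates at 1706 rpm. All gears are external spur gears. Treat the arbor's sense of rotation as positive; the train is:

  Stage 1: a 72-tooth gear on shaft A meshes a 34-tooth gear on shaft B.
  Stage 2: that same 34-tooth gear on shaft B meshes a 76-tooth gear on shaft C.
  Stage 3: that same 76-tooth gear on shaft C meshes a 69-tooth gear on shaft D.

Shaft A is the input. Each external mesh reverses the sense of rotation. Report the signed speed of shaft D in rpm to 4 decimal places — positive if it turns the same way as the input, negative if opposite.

-1780.1739 rpm (opposite to input, |ω| = 1780.1739 rpm)

Stage 1 [72T→34T]: ω = 1706.0000×72/34 = 3612.7059 rpm, dir flips to −; running = −3612.7059
Stage 2 [34T→76T]: ω = 3612.7059×34/76 = 1616.2105 rpm, dir flips to +; running = +1616.2105
Stage 3 [76T→69T]: ω = 1616.2105×76/69 = 1780.1739 rpm, dir flips to −; running = −1780.1739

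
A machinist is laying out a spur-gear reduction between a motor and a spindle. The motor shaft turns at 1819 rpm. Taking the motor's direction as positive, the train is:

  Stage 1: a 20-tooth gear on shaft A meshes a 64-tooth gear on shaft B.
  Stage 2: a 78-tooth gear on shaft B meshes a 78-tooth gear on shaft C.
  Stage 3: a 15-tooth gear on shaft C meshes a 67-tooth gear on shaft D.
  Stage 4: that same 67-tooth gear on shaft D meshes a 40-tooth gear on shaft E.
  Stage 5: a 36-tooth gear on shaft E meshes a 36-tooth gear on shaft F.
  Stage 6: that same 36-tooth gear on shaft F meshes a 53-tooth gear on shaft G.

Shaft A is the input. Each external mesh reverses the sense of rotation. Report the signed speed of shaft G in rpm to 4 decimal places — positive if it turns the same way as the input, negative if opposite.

Stage 1 [20T→64T]: ω = 1819.0000×20/64 = 568.4375 rpm, dir flips to −; running = −568.4375
Stage 2 [78T→78T]: ω = 568.4375×78/78 = 568.4375 rpm, dir flips to +; running = +568.4375
Stage 3 [15T→67T]: ω = 568.4375×15/67 = 127.2621 rpm, dir flips to −; running = −127.2621
Stage 4 [67T→40T]: ω = 127.2621×67/40 = 213.1641 rpm, dir flips to +; running = +213.1641
Stage 5 [36T→36T]: ω = 213.1641×36/36 = 213.1641 rpm, dir flips to −; running = −213.1641
Stage 6 [36T→53T]: ω = 213.1641×36/53 = 144.7907 rpm, dir flips to +; running = +144.7907

+144.7907 rpm (same as input, |ω| = 144.7907 rpm)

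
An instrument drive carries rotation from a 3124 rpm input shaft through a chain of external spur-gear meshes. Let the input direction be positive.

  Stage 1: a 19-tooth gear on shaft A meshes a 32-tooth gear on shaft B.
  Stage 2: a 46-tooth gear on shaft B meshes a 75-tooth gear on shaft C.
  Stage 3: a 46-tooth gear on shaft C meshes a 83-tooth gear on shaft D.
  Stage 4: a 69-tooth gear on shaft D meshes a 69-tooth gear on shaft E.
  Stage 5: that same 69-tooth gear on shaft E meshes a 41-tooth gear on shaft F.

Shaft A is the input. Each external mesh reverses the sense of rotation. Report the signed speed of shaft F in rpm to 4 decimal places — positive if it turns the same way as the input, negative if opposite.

-1061.0997 rpm (opposite to input, |ω| = 1061.0997 rpm)

Stage 1 [19T→32T]: ω = 3124.0000×19/32 = 1854.8750 rpm, dir flips to −; running = −1854.8750
Stage 2 [46T→75T]: ω = 1854.8750×46/75 = 1137.6567 rpm, dir flips to +; running = +1137.6567
Stage 3 [46T→83T]: ω = 1137.6567×46/83 = 630.5085 rpm, dir flips to −; running = −630.5085
Stage 4 [69T→69T]: ω = 630.5085×69/69 = 630.5085 rpm, dir flips to +; running = +630.5085
Stage 5 [69T→41T]: ω = 630.5085×69/41 = 1061.0997 rpm, dir flips to −; running = −1061.0997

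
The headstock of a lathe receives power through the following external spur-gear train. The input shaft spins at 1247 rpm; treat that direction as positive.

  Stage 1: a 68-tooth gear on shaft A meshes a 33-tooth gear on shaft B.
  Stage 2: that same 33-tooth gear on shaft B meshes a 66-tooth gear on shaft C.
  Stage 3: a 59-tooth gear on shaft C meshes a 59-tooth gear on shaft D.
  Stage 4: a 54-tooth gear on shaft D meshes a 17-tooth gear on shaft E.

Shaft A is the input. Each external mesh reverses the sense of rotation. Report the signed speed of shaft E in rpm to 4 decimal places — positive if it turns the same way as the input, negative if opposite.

+4081.0909 rpm (same as input, |ω| = 4081.0909 rpm)

Stage 1 [68T→33T]: ω = 1247.0000×68/33 = 2569.5758 rpm, dir flips to −; running = −2569.5758
Stage 2 [33T→66T]: ω = 2569.5758×33/66 = 1284.7879 rpm, dir flips to +; running = +1284.7879
Stage 3 [59T→59T]: ω = 1284.7879×59/59 = 1284.7879 rpm, dir flips to −; running = −1284.7879
Stage 4 [54T→17T]: ω = 1284.7879×54/17 = 4081.0909 rpm, dir flips to +; running = +4081.0909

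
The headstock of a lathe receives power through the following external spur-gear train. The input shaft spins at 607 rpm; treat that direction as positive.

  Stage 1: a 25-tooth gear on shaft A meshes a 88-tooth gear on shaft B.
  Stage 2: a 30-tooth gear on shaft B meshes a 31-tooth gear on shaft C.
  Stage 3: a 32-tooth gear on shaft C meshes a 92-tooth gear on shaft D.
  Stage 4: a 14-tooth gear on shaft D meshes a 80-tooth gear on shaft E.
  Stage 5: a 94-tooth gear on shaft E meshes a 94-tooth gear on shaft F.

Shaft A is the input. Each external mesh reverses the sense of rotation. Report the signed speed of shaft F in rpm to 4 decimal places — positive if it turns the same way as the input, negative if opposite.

Stage 1 [25T→88T]: ω = 607.0000×25/88 = 172.4432 rpm, dir flips to −; running = −172.4432
Stage 2 [30T→31T]: ω = 172.4432×30/31 = 166.8805 rpm, dir flips to +; running = +166.8805
Stage 3 [32T→92T]: ω = 166.8805×32/92 = 58.0454 rpm, dir flips to −; running = −58.0454
Stage 4 [14T→80T]: ω = 58.0454×14/80 = 10.1579 rpm, dir flips to +; running = +10.1579
Stage 5 [94T→94T]: ω = 10.1579×94/94 = 10.1579 rpm, dir flips to −; running = −10.1579

-10.1579 rpm (opposite to input, |ω| = 10.1579 rpm)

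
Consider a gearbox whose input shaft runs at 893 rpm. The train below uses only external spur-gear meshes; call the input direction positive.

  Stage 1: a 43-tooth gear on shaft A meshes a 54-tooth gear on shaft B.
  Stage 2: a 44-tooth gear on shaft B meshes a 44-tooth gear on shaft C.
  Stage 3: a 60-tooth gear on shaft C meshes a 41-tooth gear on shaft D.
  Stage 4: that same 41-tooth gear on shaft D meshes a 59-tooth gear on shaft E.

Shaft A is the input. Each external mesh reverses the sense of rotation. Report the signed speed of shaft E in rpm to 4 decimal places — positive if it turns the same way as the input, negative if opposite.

+723.1450 rpm (same as input, |ω| = 723.1450 rpm)

Stage 1 [43T→54T]: ω = 893.0000×43/54 = 711.0926 rpm, dir flips to −; running = −711.0926
Stage 2 [44T→44T]: ω = 711.0926×44/44 = 711.0926 rpm, dir flips to +; running = +711.0926
Stage 3 [60T→41T]: ω = 711.0926×60/41 = 1040.6233 rpm, dir flips to −; running = −1040.6233
Stage 4 [41T→59T]: ω = 1040.6233×41/59 = 723.1450 rpm, dir flips to +; running = +723.1450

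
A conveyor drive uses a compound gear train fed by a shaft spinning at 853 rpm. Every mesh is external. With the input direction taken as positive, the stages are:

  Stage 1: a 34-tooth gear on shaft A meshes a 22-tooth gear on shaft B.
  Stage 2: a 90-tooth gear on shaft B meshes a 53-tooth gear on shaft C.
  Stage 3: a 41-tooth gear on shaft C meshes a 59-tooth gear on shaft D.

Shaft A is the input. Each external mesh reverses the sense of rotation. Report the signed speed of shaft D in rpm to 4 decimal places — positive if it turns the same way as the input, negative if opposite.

-1555.6208 rpm (opposite to input, |ω| = 1555.6208 rpm)

Stage 1 [34T→22T]: ω = 853.0000×34/22 = 1318.2727 rpm, dir flips to −; running = −1318.2727
Stage 2 [90T→53T]: ω = 1318.2727×90/53 = 2238.5763 rpm, dir flips to +; running = +2238.5763
Stage 3 [41T→59T]: ω = 2238.5763×41/59 = 1555.6208 rpm, dir flips to −; running = −1555.6208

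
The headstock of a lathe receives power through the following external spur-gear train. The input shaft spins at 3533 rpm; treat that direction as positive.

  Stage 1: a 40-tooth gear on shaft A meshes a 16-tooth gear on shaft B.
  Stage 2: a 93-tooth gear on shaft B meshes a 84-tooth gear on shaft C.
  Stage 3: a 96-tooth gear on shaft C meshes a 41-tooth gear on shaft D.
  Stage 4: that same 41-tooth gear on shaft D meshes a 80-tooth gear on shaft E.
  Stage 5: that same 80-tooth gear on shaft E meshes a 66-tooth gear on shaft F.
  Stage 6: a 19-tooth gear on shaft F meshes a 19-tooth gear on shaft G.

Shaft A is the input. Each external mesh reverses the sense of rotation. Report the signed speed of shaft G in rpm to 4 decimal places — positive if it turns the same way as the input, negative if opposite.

Stage 1 [40T→16T]: ω = 3533.0000×40/16 = 8832.5000 rpm, dir flips to −; running = −8832.5000
Stage 2 [93T→84T]: ω = 8832.5000×93/84 = 9778.8393 rpm, dir flips to +; running = +9778.8393
Stage 3 [96T→41T]: ω = 9778.8393×96/41 = 22896.7944 rpm, dir flips to −; running = −22896.7944
Stage 4 [41T→80T]: ω = 22896.7944×41/80 = 11734.6071 rpm, dir flips to +; running = +11734.6071
Stage 5 [80T→66T]: ω = 11734.6071×80/66 = 14223.7662 rpm, dir flips to −; running = −14223.7662
Stage 6 [19T→19T]: ω = 14223.7662×19/19 = 14223.7662 rpm, dir flips to +; running = +14223.7662

+14223.7662 rpm (same as input, |ω| = 14223.7662 rpm)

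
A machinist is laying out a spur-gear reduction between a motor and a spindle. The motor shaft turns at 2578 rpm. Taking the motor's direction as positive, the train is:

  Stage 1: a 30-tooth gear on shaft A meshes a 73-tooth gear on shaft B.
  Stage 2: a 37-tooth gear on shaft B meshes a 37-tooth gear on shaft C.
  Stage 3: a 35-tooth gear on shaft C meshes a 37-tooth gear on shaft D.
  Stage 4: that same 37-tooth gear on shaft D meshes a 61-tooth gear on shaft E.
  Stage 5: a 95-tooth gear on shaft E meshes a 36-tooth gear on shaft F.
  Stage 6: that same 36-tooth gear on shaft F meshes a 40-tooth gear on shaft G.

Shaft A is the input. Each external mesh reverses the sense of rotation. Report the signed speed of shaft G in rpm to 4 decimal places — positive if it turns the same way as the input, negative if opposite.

Stage 1 [30T→73T]: ω = 2578.0000×30/73 = 1059.4521 rpm, dir flips to −; running = −1059.4521
Stage 2 [37T→37T]: ω = 1059.4521×37/37 = 1059.4521 rpm, dir flips to +; running = +1059.4521
Stage 3 [35T→37T]: ω = 1059.4521×35/37 = 1002.1844 rpm, dir flips to −; running = −1002.1844
Stage 4 [37T→61T]: ω = 1002.1844×37/61 = 607.8823 rpm, dir flips to +; running = +607.8823
Stage 5 [95T→36T]: ω = 607.8823×95/36 = 1604.1339 rpm, dir flips to −; running = −1604.1339
Stage 6 [36T→40T]: ω = 1604.1339×36/40 = 1443.7205 rpm, dir flips to +; running = +1443.7205

+1443.7205 rpm (same as input, |ω| = 1443.7205 rpm)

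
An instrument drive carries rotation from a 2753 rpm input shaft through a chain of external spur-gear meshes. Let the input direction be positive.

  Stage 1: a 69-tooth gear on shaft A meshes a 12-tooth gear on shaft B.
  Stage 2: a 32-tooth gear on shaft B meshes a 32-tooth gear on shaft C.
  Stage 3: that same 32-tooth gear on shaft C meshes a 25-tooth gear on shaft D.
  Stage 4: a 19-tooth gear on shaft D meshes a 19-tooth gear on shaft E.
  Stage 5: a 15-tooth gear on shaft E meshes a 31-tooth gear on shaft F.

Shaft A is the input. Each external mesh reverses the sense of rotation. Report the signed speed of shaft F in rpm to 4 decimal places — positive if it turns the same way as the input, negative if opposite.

-9804.2323 rpm (opposite to input, |ω| = 9804.2323 rpm)

Stage 1 [69T→12T]: ω = 2753.0000×69/12 = 15829.7500 rpm, dir flips to −; running = −15829.7500
Stage 2 [32T→32T]: ω = 15829.7500×32/32 = 15829.7500 rpm, dir flips to +; running = +15829.7500
Stage 3 [32T→25T]: ω = 15829.7500×32/25 = 20262.0800 rpm, dir flips to −; running = −20262.0800
Stage 4 [19T→19T]: ω = 20262.0800×19/19 = 20262.0800 rpm, dir flips to +; running = +20262.0800
Stage 5 [15T→31T]: ω = 20262.0800×15/31 = 9804.2323 rpm, dir flips to −; running = −9804.2323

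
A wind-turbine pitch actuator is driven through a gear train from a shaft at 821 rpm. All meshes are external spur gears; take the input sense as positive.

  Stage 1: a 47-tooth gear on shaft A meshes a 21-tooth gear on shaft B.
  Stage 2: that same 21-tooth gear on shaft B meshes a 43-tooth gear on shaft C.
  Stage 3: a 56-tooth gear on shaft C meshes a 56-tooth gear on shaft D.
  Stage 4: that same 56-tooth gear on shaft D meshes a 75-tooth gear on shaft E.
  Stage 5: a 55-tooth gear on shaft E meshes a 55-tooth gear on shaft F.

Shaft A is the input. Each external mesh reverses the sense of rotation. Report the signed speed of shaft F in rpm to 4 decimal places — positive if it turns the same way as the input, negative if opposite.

Stage 1 [47T→21T]: ω = 821.0000×47/21 = 1837.4762 rpm, dir flips to −; running = −1837.4762
Stage 2 [21T→43T]: ω = 1837.4762×21/43 = 897.3721 rpm, dir flips to +; running = +897.3721
Stage 3 [56T→56T]: ω = 897.3721×56/56 = 897.3721 rpm, dir flips to −; running = −897.3721
Stage 4 [56T→75T]: ω = 897.3721×56/75 = 670.0378 rpm, dir flips to +; running = +670.0378
Stage 5 [55T→55T]: ω = 670.0378×55/55 = 670.0378 rpm, dir flips to −; running = −670.0378

-670.0378 rpm (opposite to input, |ω| = 670.0378 rpm)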